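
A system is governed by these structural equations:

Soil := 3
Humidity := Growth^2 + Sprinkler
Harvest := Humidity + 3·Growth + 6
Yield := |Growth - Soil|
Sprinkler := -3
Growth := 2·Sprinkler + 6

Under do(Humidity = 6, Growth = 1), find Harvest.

The joint intervention fixes Humidity = 6, Growth = 1, removing each variable's own equation.
Harvest = Humidity + 3·Growth + 6  [with Humidity=6, Growth=1]  = 15

15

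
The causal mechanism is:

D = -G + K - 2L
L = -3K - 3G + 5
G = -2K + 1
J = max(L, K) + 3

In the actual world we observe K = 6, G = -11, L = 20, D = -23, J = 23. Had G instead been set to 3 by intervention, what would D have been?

Under do(G=3), the mechanism G = -2K + 1 is discarded; G is fixed at 3.
L = -3K - 3G + 5  [with K=6, G=3]  = -22
D = -G + K - 2L  [with G=3, K=6, L=-22]  = 47

47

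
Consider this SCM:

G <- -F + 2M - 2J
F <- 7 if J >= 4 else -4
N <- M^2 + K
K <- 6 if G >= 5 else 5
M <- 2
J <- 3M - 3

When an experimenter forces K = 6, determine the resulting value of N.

The intervention breaks the incoming arrows to K: K <- 6 if G >= 5 else 5 no longer applies, and K = 6.
N = M^2 + K  [with M=2, K=6]  = 10

10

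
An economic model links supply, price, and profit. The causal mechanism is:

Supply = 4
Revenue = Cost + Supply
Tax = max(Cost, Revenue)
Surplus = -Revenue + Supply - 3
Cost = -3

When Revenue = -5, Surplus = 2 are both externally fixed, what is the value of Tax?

-3

The joint intervention fixes Revenue = -5, Surplus = 2, removing each variable's own equation.
Tax = max(Cost, Revenue)  [with Cost=-3, Revenue=-5]  = -3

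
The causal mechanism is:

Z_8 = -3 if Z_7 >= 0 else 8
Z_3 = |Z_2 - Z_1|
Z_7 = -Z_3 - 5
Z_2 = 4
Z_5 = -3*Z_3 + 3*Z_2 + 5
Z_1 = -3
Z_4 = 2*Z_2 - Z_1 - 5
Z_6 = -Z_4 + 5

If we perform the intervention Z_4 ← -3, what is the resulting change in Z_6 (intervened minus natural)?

9

Under do(Z_4=-3), the mechanism Z_4 = 2*Z_2 - Z_1 - 5 is discarded; Z_4 is fixed at -3.
Z_6 = -Z_4 + 5  [with Z_4=-3]  = 8
Without intervention: Z_4 = 2*Z_2 - Z_1 - 5  [with Z_2=4, Z_1=-3]  = 6; Z_6 = -Z_4 + 5  [with Z_4=6]  = -1.
Change = 8 − (-1) = 9.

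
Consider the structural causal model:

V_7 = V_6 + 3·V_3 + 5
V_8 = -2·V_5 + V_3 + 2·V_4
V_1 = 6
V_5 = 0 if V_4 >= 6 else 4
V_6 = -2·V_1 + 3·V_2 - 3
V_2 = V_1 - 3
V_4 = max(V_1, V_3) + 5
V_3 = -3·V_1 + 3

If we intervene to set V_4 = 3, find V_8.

do(V_4=3) replaces the equation V_4 = max(V_1, V_3) + 5 with the constant V_4 = 3.
V_3 = -3·V_1 + 3  [with V_1=6]  = -15
V_5 = 0 if V_4 >= 6 else 4  [with V_4=3]  = 4
V_8 = -2·V_5 + V_3 + 2·V_4  [with V_5=4, V_3=-15, V_4=3]  = -17

-17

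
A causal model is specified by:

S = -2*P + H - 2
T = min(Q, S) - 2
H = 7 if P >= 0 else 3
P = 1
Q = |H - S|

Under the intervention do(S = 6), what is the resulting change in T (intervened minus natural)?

-2

do(S=6) replaces the equation S = -2*P + H - 2 with the constant S = 6.
H = 7 if P >= 0 else 3  [with P=1]  = 7
Q = |H - S|  [with H=7, S=6]  = 1
T = min(Q, S) - 2  [with Q=1, S=6]  = -1
Without intervention: H = 7 if P >= 0 else 3  [with P=1]  = 7; S = -2*P + H - 2  [with P=1, H=7]  = 3; Q = |H - S|  [with H=7, S=3]  = 4; T = min(Q, S) - 2  [with Q=4, S=3]  = 1.
Change = -1 − 1 = -2.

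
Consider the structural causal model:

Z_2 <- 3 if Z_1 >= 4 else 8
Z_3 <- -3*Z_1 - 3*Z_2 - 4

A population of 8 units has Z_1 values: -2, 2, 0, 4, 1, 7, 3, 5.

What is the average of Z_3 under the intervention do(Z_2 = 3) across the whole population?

-20.5

Every unit gets Z_2=3 under the intervention. Z_3 values become -7, -19, -13, -25, -16, -34, -22, -28; E[Z_3|do(Z_2=3)] = -20.5.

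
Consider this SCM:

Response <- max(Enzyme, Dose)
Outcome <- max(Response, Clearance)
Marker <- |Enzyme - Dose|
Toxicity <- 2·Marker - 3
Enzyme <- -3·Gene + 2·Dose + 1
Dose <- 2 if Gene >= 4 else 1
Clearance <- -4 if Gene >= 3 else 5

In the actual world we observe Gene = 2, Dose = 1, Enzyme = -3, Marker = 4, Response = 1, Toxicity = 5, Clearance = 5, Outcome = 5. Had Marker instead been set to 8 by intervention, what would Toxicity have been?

Under do(Marker=8), the mechanism Marker <- |Enzyme - Dose| is discarded; Marker is fixed at 8.
Toxicity = 2·Marker - 3  [with Marker=8]  = 13

13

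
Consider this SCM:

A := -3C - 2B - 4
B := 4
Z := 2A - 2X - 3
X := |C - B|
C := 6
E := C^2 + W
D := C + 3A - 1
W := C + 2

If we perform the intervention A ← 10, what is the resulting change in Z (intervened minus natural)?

do(A=10) replaces the equation A := -3C - 2B - 4 with the constant A = 10.
X = |C - B|  [with C=6, B=4]  = 2
Z = 2A - 2X - 3  [with A=10, X=2]  = 13
Without intervention: X = |C - B|  [with C=6, B=4]  = 2; A = -3C - 2B - 4  [with C=6, B=4]  = -30; Z = 2A - 2X - 3  [with A=-30, X=2]  = -67.
Change = 13 − (-67) = 80.

80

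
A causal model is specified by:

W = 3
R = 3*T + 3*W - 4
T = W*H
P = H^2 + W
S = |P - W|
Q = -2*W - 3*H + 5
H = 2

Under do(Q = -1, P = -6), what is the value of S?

9

Setting Q = -1, P = -6 by intervention discards those variables' equations.
S = |P - W|  [with P=-6, W=3]  = 9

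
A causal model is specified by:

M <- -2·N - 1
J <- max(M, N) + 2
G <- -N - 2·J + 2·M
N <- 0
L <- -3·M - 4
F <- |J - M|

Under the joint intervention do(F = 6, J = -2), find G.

2

Under do(F = 6, J = -2), each intervened variable's structural equation is replaced by its fixed value.
M = -2·N - 1  [with N=0]  = -1
G = -N - 2·J + 2·M  [with N=0, J=-2, M=-1]  = 2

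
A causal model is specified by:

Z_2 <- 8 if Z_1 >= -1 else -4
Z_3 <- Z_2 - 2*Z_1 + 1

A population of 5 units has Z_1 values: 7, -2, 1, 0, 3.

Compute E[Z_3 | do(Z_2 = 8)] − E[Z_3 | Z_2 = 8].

do(Z_2=8) breaks Z_2's dependence on Z_1. With Z_2=8 fixed, Z_3 across the units is -5, 13, 7, 9, 3, mean 5.4.
Observing Z_2=8 restricts to units where Z_2's equation naturally yields 8: Z_1 ∈ {7, 1, 0, 3}. In that subpopulation Z_3 = -5, 7, 9, 3, mean 3.5.
Difference = 5.4 − 3.5 = 1.9.

1.9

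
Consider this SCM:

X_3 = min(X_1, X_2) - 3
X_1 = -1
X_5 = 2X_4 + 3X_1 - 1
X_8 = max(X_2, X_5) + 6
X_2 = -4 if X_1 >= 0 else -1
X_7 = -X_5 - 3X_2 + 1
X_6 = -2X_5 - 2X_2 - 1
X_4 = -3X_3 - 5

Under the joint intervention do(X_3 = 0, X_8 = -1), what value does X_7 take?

18

Under do(X_3 = 0, X_8 = -1), each intervened variable's structural equation is replaced by its fixed value.
X_2 = -4 if X_1 >= 0 else -1  [with X_1=-1]  = -1
X_4 = -3X_3 - 5  [with X_3=0]  = -5
X_5 = 2X_4 + 3X_1 - 1  [with X_4=-5, X_1=-1]  = -14
X_7 = -X_5 - 3X_2 + 1  [with X_5=-14, X_2=-1]  = 18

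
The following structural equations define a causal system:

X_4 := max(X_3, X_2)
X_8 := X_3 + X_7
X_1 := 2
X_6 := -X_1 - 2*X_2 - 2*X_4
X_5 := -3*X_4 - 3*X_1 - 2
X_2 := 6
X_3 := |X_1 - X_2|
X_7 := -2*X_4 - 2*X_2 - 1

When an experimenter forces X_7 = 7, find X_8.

do(X_7=7) replaces the equation X_7 := -2*X_4 - 2*X_2 - 1 with the constant X_7 = 7.
X_3 = |X_1 - X_2|  [with X_1=2, X_2=6]  = 4
X_8 = X_3 + X_7  [with X_3=4, X_7=7]  = 11

11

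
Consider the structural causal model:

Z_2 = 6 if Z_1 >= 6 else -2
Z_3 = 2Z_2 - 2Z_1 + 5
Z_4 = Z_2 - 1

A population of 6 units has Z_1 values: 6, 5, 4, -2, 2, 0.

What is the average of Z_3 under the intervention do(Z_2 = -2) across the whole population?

-4

The intervention sets Z_2=-2 in all 6 units regardless of Z_1. Recomputing Z_3 per unit gives -11, -9, -7, 5, -3, 1; average -4.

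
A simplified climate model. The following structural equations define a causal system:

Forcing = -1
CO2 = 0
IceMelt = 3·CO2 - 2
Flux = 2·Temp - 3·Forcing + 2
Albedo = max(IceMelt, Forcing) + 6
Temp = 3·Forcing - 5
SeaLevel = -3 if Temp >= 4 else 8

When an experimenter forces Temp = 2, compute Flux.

The intervention breaks the incoming arrows to Temp: Temp = 3·Forcing - 5 no longer applies, and Temp = 2.
Flux = 2·Temp - 3·Forcing + 2  [with Temp=2, Forcing=-1]  = 9

9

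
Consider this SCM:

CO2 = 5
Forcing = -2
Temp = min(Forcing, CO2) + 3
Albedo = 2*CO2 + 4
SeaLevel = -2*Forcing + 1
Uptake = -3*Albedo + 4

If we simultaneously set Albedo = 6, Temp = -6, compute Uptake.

The joint intervention fixes Albedo = 6, Temp = -6, removing each variable's own equation.
Uptake = -3*Albedo + 4  [with Albedo=6]  = -14

-14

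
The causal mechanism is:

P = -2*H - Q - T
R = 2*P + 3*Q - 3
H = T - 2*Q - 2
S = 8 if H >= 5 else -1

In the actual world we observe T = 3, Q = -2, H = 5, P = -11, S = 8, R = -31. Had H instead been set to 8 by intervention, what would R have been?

The intervention breaks the incoming arrows to H: H = T - 2*Q - 2 no longer applies, and H = 8.
P = -2*H - Q - T  [with H=8, Q=-2, T=3]  = -17
R = 2*P + 3*Q - 3  [with P=-17, Q=-2]  = -43

-43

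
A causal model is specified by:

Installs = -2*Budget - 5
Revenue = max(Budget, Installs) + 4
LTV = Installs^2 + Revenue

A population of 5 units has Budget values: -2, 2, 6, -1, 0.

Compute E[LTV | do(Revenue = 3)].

84

Every unit gets Revenue=3 under the intervention. LTV values become 4, 84, 292, 12, 28; E[LTV|do(Revenue=3)] = 84.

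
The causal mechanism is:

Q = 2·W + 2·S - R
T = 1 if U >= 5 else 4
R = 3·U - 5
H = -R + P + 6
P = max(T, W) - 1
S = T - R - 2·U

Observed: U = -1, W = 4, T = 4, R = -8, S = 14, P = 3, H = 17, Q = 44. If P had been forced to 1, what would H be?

Intervening sets P = 1 and removes its equation (P = max(T, W) - 1).
R = 3·U - 5  [with U=-1]  = -8
H = -R + P + 6  [with R=-8, P=1]  = 15

15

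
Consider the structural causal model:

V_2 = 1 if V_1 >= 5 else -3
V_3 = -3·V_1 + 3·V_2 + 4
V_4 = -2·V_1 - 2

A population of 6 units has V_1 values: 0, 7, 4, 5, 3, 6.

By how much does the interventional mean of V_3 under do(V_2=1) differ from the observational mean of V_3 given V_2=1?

5.5

Every unit gets V_2=1 under the intervention. V_3 values become 7, -14, -5, -8, -2, -11; E[V_3|do(V_2=1)] = -5.5.
E[V_3|V_2=1] averages over only the 3 units with V_2=1 (V_1 = 7, 5, 6): V_3 = -14, -8, -11, mean -11.
Difference = -5.5 − (-11) = 5.5.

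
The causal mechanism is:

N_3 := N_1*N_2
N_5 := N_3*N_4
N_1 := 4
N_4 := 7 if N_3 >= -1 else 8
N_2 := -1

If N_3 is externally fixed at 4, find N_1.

4

Under do(N_3=4), the mechanism N_3 := N_1*N_2 is discarded; N_3 is fixed at 4.
N_1 is not downstream of the intervention, so its value is determined by the original equations.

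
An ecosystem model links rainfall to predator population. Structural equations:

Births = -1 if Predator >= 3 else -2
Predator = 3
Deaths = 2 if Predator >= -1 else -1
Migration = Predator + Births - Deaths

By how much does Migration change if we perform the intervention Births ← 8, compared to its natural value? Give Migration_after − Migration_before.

Under do(Births=8), the mechanism Births = -1 if Predator >= 3 else -2 is discarded; Births is fixed at 8.
Deaths = 2 if Predator >= -1 else -1  [with Predator=3]  = 2
Migration = Predator + Births - Deaths  [with Predator=3, Births=8, Deaths=2]  = 9
Without intervention: Births = -1 if Predator >= 3 else -2  [with Predator=3]  = -1; Deaths = 2 if Predator >= -1 else -1  [with Predator=3]  = 2; Migration = Predator + Births - Deaths  [with Predator=3, Births=-1, Deaths=2]  = 0.
Change = 9 − 0 = 9.

9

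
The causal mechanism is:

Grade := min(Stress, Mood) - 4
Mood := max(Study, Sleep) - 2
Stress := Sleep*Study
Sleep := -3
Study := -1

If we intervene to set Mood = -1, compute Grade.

Intervening sets Mood = -1 and removes its equation (Mood := max(Study, Sleep) - 2).
Stress = Sleep*Study  [with Sleep=-3, Study=-1]  = 3
Grade = min(Stress, Mood) - 4  [with Stress=3, Mood=-1]  = -5

-5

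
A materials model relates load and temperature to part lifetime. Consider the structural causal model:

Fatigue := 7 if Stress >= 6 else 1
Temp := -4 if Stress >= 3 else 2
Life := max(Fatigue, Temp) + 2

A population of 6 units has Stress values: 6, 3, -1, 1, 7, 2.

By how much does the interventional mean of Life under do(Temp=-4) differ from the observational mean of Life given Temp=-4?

The intervention sets Temp=-4 in all 6 units regardless of Stress. Recomputing Life per unit gives 9, 3, 3, 3, 9, 3; average 5.
Conditioning on Temp=-4 selects the 3 unit(s) with Stress ∈ {6, 3, 7}. Their Life values: 9, 3, 9. Mean = 7.
Difference = 5 − 7 = -2.

-2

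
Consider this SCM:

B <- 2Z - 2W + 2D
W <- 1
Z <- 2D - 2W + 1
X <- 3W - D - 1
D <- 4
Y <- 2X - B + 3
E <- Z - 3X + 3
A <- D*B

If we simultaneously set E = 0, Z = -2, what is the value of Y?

Setting E = 0, Z = -2 by intervention discards those variables' equations.
X = 3W - D - 1  [with W=1, D=4]  = -2
B = 2Z - 2W + 2D  [with Z=-2, W=1, D=4]  = 2
Y = 2X - B + 3  [with X=-2, B=2]  = -3

-3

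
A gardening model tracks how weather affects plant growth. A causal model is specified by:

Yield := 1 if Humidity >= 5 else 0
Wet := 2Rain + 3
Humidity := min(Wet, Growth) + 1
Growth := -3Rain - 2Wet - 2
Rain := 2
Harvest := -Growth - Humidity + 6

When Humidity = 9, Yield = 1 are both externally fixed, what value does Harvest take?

The joint intervention fixes Humidity = 9, Yield = 1, removing each variable's own equation.
Wet = 2Rain + 3  [with Rain=2]  = 7
Growth = -3Rain - 2Wet - 2  [with Rain=2, Wet=7]  = -22
Harvest = -Growth - Humidity + 6  [with Growth=-22, Humidity=9]  = 19

19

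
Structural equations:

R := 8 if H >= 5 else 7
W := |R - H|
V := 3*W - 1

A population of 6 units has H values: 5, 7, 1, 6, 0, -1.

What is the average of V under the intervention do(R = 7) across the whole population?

Every unit gets R=7 under the intervention. V values become 5, -1, 17, 2, 20, 23; E[V|do(R=7)] = 11.

11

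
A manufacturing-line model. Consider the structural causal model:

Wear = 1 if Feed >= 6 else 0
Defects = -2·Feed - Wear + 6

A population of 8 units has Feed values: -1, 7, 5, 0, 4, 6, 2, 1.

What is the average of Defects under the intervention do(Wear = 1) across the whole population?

The intervention sets Wear=1 in all 8 units regardless of Feed. Recomputing Defects per unit gives 7, -9, -5, 5, -3, -7, 1, 3; average -1.

-1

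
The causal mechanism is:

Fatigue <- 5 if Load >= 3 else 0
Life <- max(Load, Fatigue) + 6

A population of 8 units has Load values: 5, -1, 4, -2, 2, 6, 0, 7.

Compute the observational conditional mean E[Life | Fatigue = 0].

6.5

Observing Fatigue=0 restricts to units where Fatigue's equation naturally yields 0: Load ∈ {-1, -2, 2, 0}. In that subpopulation Life = 6, 6, 8, 6, mean 6.5.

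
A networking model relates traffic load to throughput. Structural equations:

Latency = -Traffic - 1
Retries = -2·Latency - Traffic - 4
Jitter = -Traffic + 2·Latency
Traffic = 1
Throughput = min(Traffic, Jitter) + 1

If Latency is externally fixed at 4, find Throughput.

2

do(Latency=4) replaces the equation Latency = -Traffic - 1 with the constant Latency = 4.
Jitter = -Traffic + 2·Latency  [with Traffic=1, Latency=4]  = 7
Throughput = min(Traffic, Jitter) + 1  [with Traffic=1, Jitter=7]  = 2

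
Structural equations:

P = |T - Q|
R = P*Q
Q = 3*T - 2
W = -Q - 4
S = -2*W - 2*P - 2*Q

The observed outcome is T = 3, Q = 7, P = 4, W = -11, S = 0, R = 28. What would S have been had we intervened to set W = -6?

-10

Intervening sets W = -6 and removes its equation (W = -Q - 4).
Q = 3*T - 2  [with T=3]  = 7
P = |T - Q|  [with T=3, Q=7]  = 4
S = -2*W - 2*P - 2*Q  [with W=-6, P=4, Q=7]  = -10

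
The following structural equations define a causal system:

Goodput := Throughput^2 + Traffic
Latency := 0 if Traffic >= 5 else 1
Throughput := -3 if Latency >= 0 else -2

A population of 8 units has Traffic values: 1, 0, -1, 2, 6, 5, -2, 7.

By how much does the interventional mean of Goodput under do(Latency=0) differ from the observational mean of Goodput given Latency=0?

do(Latency=0) breaks Latency's dependence on Traffic. With Latency=0 fixed, Goodput across the units is 10, 9, 8, 11, 15, 14, 7, 16, mean 11.25.
E[Goodput|Latency=0] averages over only the 3 units with Latency=0 (Traffic = 6, 5, 7): Goodput = 15, 14, 16, mean 15.
Difference = 11.25 − 15 = -3.75.

-3.75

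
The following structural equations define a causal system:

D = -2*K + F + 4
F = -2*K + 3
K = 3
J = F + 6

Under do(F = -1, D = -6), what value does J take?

Setting F = -1, D = -6 by intervention discards those variables' equations.
J = F + 6  [with F=-1]  = 5

5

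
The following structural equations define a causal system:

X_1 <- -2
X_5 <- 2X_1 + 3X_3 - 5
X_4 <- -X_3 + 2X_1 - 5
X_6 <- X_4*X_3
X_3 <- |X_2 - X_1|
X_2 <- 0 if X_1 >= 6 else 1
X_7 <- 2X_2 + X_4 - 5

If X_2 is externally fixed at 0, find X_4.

Under do(X_2=0), the mechanism X_2 <- 0 if X_1 >= 6 else 1 is discarded; X_2 is fixed at 0.
X_3 = |X_2 - X_1|  [with X_2=0, X_1=-2]  = 2
X_4 = -X_3 + 2X_1 - 5  [with X_3=2, X_1=-2]  = -11

-11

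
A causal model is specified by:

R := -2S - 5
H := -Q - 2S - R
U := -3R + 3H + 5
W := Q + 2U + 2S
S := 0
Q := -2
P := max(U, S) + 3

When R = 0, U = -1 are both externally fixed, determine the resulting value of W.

Under do(R = 0, U = -1), each intervened variable's structural equation is replaced by its fixed value.
W = Q + 2U + 2S  [with Q=-2, U=-1, S=0]  = -4

-4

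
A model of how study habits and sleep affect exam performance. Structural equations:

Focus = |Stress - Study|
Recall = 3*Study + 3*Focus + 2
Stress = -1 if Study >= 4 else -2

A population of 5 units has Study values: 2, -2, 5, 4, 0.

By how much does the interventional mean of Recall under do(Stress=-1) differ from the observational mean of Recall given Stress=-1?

Under do(Stress=-1), Stress's equation is replaced by Stress=-1 for every unit. Per-unit Recall: 17, -1, 35, 29, 5. Mean = 17.
Conditioning on Stress=-1 selects the 2 unit(s) with Study ∈ {5, 4}. Their Recall values: 35, 29. Mean = 32.
Difference = 17 − 32 = -15.

-15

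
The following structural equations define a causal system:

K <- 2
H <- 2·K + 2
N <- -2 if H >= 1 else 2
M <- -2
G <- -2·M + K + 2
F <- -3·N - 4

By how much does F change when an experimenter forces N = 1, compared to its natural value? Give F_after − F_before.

The intervention breaks the incoming arrows to N: N <- -2 if H >= 1 else 2 no longer applies, and N = 1.
F = -3·N - 4  [with N=1]  = -7
Without intervention: H = 2·K + 2  [with K=2]  = 6; N = -2 if H >= 1 else 2  [with H=6]  = -2; F = -3·N - 4  [with N=-2]  = 2.
Change = -7 − 2 = -9.

-9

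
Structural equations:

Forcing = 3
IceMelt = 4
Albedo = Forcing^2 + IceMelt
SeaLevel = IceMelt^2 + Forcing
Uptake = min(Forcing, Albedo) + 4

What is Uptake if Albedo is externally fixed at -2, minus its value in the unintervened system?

-5

do(Albedo=-2) replaces the equation Albedo = Forcing^2 + IceMelt with the constant Albedo = -2.
Uptake = min(Forcing, Albedo) + 4  [with Forcing=3, Albedo=-2]  = 2
Without intervention: Albedo = Forcing^2 + IceMelt  [with Forcing=3, IceMelt=4]  = 13; Uptake = min(Forcing, Albedo) + 4  [with Forcing=3, Albedo=13]  = 7.
Change = 2 − 7 = -5.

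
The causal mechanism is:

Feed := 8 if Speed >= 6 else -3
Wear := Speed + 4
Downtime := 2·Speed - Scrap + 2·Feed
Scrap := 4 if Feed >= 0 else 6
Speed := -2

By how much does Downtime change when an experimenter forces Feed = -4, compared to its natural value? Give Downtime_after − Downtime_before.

-2

do(Feed=-4) replaces the equation Feed := 8 if Speed >= 6 else -3 with the constant Feed = -4.
Scrap = 4 if Feed >= 0 else 6  [with Feed=-4]  = 6
Downtime = 2·Speed - Scrap + 2·Feed  [with Speed=-2, Scrap=6, Feed=-4]  = -18
Without intervention: Feed = 8 if Speed >= 6 else -3  [with Speed=-2]  = -3; Scrap = 4 if Feed >= 0 else 6  [with Feed=-3]  = 6; Downtime = 2·Speed - Scrap + 2·Feed  [with Speed=-2, Scrap=6, Feed=-3]  = -16.
Change = -18 − (-16) = -2.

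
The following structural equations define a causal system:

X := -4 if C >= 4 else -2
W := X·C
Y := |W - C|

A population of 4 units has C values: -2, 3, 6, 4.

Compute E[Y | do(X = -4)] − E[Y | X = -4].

do(X=-4) breaks X's dependence on C. With X=-4 fixed, Y across the units is 10, 15, 30, 20, mean 18.75.
E[Y|X=-4] averages over only the 2 units with X=-4 (C = 6, 4): Y = 30, 20, mean 25.
Difference = 18.75 − 25 = -6.25.

-6.25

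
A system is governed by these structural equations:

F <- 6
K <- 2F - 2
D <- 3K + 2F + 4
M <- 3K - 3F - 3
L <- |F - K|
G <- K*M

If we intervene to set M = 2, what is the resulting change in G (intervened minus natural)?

-70

Under do(M=2), the mechanism M <- 3K - 3F - 3 is discarded; M is fixed at 2.
K = 2F - 2  [with F=6]  = 10
G = K*M  [with K=10, M=2]  = 20
Without intervention: K = 2F - 2  [with F=6]  = 10; M = 3K - 3F - 3  [with K=10, F=6]  = 9; G = K*M  [with K=10, M=9]  = 90.
Change = 20 − 90 = -70.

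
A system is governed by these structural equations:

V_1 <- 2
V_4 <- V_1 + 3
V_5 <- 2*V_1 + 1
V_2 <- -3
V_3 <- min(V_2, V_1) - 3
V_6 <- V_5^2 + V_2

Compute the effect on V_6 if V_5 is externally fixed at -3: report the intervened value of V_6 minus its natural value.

-16

The intervention breaks the incoming arrows to V_5: V_5 <- 2*V_1 + 1 no longer applies, and V_5 = -3.
V_6 = V_5^2 + V_2  [with V_5=-3, V_2=-3]  = 6
Without intervention: V_5 = 2*V_1 + 1  [with V_1=2]  = 5; V_6 = V_5^2 + V_2  [with V_5=5, V_2=-3]  = 22.
Change = 6 − 22 = -16.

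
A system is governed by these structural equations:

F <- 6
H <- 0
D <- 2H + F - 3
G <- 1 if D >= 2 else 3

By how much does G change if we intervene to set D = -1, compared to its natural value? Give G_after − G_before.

The intervention breaks the incoming arrows to D: D <- 2H + F - 3 no longer applies, and D = -1.
G = 1 if D >= 2 else 3  [with D=-1]  = 3
Without intervention: D = 2H + F - 3  [with H=0, F=6]  = 3; G = 1 if D >= 2 else 3  [with D=3]  = 1.
Change = 3 − 1 = 2.

2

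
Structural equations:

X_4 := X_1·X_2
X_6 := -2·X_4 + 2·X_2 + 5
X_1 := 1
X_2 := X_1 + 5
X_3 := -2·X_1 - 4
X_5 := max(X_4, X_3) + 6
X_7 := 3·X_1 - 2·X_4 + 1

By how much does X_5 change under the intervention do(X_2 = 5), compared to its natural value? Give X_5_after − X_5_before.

-1

do(X_2=5) replaces the equation X_2 := X_1 + 5 with the constant X_2 = 5.
X_3 = -2·X_1 - 4  [with X_1=1]  = -6
X_4 = X_1·X_2  [with X_1=1, X_2=5]  = 5
X_5 = max(X_4, X_3) + 6  [with X_4=5, X_3=-6]  = 11
Without intervention: X_2 = X_1 + 5  [with X_1=1]  = 6; X_3 = -2·X_1 - 4  [with X_1=1]  = -6; X_4 = X_1·X_2  [with X_1=1, X_2=6]  = 6; X_5 = max(X_4, X_3) + 6  [with X_4=6, X_3=-6]  = 12.
Change = 11 − 12 = -1.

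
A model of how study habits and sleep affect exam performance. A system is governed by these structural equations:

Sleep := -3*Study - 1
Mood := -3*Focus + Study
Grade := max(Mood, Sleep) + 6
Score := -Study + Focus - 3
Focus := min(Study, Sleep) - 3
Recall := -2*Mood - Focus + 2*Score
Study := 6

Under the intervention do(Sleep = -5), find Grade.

36

Under do(Sleep=-5), the mechanism Sleep := -3*Study - 1 is discarded; Sleep is fixed at -5.
Focus = min(Study, Sleep) - 3  [with Study=6, Sleep=-5]  = -8
Mood = -3*Focus + Study  [with Focus=-8, Study=6]  = 30
Grade = max(Mood, Sleep) + 6  [with Mood=30, Sleep=-5]  = 36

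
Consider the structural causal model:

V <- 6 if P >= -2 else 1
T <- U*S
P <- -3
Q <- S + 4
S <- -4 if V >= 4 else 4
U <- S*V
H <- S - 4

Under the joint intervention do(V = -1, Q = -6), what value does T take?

The joint intervention fixes V = -1, Q = -6, removing each variable's own equation.
S = -4 if V >= 4 else 4  [with V=-1]  = 4
U = S*V  [with S=4, V=-1]  = -4
T = U*S  [with U=-4, S=4]  = -16

-16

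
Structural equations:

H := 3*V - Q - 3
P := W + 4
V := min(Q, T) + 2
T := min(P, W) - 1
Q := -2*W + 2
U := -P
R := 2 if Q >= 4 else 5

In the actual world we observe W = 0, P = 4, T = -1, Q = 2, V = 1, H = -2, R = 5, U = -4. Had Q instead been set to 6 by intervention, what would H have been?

-6

Under do(Q=6), the mechanism Q := -2*W + 2 is discarded; Q is fixed at 6.
P = W + 4  [with W=0]  = 4
T = min(P, W) - 1  [with P=4, W=0]  = -1
V = min(Q, T) + 2  [with Q=6, T=-1]  = 1
H = 3*V - Q - 3  [with V=1, Q=6]  = -6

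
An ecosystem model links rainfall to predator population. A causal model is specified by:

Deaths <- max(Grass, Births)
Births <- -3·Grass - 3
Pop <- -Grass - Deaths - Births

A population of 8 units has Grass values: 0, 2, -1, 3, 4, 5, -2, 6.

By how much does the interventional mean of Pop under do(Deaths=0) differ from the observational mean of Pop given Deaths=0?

5.25

Every unit gets Deaths=0 under the intervention. Pop values become 3, 7, 1, 9, 11, 13, -1, 15; E[Pop|do(Deaths=0)] = 7.25.
Observing Deaths=0 restricts to units where Deaths's equation naturally yields 0: Grass ∈ {0, -1}. In that subpopulation Pop = 3, 1, mean 2.
Difference = 7.25 − 2 = 5.25.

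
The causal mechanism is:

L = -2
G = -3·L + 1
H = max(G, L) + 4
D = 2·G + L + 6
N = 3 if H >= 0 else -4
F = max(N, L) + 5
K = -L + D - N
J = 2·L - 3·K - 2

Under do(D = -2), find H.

11

Under do(D=-2), the mechanism D = 2·G + L + 6 is discarded; D is fixed at -2.
Since H is not a descendant of the intervened variable, it is unaffected.
G = -3·L + 1  [with L=-2]  = 7
H = max(G, L) + 4  [with G=7, L=-2]  = 11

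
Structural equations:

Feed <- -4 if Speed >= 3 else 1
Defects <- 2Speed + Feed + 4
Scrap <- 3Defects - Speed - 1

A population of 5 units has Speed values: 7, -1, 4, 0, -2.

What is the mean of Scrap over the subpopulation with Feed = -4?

26.5

Conditioning on Feed=-4 selects the 2 unit(s) with Speed ∈ {7, 4}. Their Scrap values: 34, 19. Mean = 26.5.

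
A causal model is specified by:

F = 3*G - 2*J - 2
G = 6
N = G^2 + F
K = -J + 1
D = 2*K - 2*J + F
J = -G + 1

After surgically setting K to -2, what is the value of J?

Under do(K=-2), the mechanism K = -J + 1 is discarded; K is fixed at -2.
Since J is not a descendant of the intervened variable, it is unaffected.
J = -G + 1  [with G=6]  = -5

-5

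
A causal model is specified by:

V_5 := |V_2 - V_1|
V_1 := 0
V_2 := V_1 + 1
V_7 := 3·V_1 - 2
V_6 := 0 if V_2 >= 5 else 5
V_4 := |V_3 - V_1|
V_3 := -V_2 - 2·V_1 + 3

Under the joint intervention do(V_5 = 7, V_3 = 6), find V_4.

Under do(V_5 = 7, V_3 = 6), each intervened variable's structural equation is replaced by its fixed value.
V_4 = |V_3 - V_1|  [with V_3=6, V_1=0]  = 6

6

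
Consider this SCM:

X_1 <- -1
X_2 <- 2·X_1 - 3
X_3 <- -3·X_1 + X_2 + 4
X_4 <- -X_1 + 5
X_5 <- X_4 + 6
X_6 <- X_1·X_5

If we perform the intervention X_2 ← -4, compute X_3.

The intervention breaks the incoming arrows to X_2: X_2 <- 2·X_1 - 3 no longer applies, and X_2 = -4.
X_3 = -3·X_1 + X_2 + 4  [with X_1=-1, X_2=-4]  = 3

3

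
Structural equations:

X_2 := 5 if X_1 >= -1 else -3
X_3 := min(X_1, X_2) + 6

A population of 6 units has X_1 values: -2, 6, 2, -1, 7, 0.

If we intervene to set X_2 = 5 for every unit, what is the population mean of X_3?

do(X_2=5) breaks X_2's dependence on X_1. With X_2=5 fixed, X_3 across the units is 4, 11, 8, 5, 11, 6, mean 7.5.

7.5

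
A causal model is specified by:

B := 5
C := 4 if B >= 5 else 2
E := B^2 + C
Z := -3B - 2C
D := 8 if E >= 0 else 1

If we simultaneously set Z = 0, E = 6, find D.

The joint intervention fixes Z = 0, E = 6, removing each variable's own equation.
D = 8 if E >= 0 else 1  [with E=6]  = 8

8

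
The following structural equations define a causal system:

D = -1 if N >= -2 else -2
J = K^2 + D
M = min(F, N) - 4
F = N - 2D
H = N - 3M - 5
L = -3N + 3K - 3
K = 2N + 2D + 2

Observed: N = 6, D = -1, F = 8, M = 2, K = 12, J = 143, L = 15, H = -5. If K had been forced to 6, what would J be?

The intervention breaks the incoming arrows to K: K = 2N + 2D + 2 no longer applies, and K = 6.
D = -1 if N >= -2 else -2  [with N=6]  = -1
J = K^2 + D  [with K=6, D=-1]  = 35

35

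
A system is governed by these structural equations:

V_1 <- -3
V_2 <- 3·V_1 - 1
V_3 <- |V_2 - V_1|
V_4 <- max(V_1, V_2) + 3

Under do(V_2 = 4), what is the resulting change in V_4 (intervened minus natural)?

7

Under do(V_2=4), the mechanism V_2 <- 3·V_1 - 1 is discarded; V_2 is fixed at 4.
V_4 = max(V_1, V_2) + 3  [with V_1=-3, V_2=4]  = 7
Without intervention: V_2 = 3·V_1 - 1  [with V_1=-3]  = -10; V_4 = max(V_1, V_2) + 3  [with V_1=-3, V_2=-10]  = 0.
Change = 7 − 0 = 7.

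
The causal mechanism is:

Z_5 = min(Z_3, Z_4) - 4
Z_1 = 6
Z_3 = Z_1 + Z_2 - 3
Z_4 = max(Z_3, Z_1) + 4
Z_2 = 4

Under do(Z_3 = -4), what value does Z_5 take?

do(Z_3=-4) replaces the equation Z_3 = Z_1 + Z_2 - 3 with the constant Z_3 = -4.
Z_4 = max(Z_3, Z_1) + 4  [with Z_3=-4, Z_1=6]  = 10
Z_5 = min(Z_3, Z_4) - 4  [with Z_3=-4, Z_4=10]  = -8

-8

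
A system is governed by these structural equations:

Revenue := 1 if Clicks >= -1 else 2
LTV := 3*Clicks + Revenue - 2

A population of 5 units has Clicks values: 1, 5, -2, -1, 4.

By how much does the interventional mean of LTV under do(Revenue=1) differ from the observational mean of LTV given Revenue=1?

-2.55

do(Revenue=1) breaks Revenue's dependence on Clicks. With Revenue=1 fixed, LTV across the units is 2, 14, -7, -4, 11, mean 3.2.
E[LTV|Revenue=1] averages over only the 4 units with Revenue=1 (Clicks = 1, 5, -1, 4): LTV = 2, 14, -4, 11, mean 5.75.
Difference = 3.2 − 5.75 = -2.55.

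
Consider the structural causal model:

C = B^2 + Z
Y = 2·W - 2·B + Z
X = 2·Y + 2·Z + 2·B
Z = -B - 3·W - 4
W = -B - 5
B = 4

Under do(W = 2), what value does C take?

Under do(W=2), the mechanism W = -B - 5 is discarded; W is fixed at 2.
Z = -B - 3·W - 4  [with B=4, W=2]  = -14
C = B^2 + Z  [with B=4, Z=-14]  = 2

2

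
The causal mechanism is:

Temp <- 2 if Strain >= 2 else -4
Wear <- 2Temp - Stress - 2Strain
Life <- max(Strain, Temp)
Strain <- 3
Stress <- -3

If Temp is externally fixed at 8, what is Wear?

13

The intervention breaks the incoming arrows to Temp: Temp <- 2 if Strain >= 2 else -4 no longer applies, and Temp = 8.
Wear = 2Temp - Stress - 2Strain  [with Temp=8, Stress=-3, Strain=3]  = 13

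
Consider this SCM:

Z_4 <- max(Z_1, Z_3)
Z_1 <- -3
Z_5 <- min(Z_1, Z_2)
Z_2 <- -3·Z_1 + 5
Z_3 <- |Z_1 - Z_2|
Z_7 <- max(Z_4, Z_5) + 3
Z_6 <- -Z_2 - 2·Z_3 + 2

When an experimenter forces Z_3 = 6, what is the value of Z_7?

9

The intervention breaks the incoming arrows to Z_3: Z_3 <- |Z_1 - Z_2| no longer applies, and Z_3 = 6.
Z_2 = -3·Z_1 + 5  [with Z_1=-3]  = 14
Z_4 = max(Z_1, Z_3)  [with Z_1=-3, Z_3=6]  = 6
Z_5 = min(Z_1, Z_2)  [with Z_1=-3, Z_2=14]  = -3
Z_7 = max(Z_4, Z_5) + 3  [with Z_4=6, Z_5=-3]  = 9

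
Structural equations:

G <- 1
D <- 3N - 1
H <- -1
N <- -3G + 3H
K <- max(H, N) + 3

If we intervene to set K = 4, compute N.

-6

do(K=4) replaces the equation K <- max(H, N) + 3 with the constant K = 4.
N is not downstream of the intervention, so its value is determined by the original equations.
N = -3G + 3H  [with G=1, H=-1]  = -6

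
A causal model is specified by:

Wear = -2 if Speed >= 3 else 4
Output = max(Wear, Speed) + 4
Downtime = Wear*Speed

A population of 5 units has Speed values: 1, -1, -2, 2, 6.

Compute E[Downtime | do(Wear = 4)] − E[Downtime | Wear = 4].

Under do(Wear=4), Wear's equation is replaced by Wear=4 for every unit. Per-unit Downtime: 4, -4, -8, 8, 24. Mean = 4.8.
E[Downtime|Wear=4] averages over only the 4 units with Wear=4 (Speed = 1, -1, -2, 2): Downtime = 4, -4, -8, 8, mean 0.
Difference = 4.8 − 0 = 4.8.

4.8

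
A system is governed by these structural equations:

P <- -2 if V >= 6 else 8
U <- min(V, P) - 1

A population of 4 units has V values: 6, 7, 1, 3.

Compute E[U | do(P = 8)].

3.25

do(P=8) breaks P's dependence on V. With P=8 fixed, U across the units is 5, 6, 0, 2, mean 3.25.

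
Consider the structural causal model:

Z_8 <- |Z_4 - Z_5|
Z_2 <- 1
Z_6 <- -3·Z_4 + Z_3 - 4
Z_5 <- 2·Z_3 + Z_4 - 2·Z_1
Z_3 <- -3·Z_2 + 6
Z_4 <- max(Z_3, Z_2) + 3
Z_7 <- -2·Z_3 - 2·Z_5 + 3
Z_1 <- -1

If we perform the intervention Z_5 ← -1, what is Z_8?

do(Z_5=-1) replaces the equation Z_5 <- 2·Z_3 + Z_4 - 2·Z_1 with the constant Z_5 = -1.
Z_3 = -3·Z_2 + 6  [with Z_2=1]  = 3
Z_4 = max(Z_3, Z_2) + 3  [with Z_3=3, Z_2=1]  = 6
Z_8 = |Z_4 - Z_5|  [with Z_4=6, Z_5=-1]  = 7

7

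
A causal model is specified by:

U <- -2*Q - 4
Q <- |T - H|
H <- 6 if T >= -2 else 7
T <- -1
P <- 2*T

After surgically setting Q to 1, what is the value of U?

The intervention breaks the incoming arrows to Q: Q <- |T - H| no longer applies, and Q = 1.
U = -2*Q - 4  [with Q=1]  = -6

-6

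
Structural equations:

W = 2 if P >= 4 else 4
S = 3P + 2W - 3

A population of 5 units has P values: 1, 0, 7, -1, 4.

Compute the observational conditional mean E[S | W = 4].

5

E[S|W=4] averages over only the 3 units with W=4 (P = 1, 0, -1): S = 8, 5, 2, mean 5.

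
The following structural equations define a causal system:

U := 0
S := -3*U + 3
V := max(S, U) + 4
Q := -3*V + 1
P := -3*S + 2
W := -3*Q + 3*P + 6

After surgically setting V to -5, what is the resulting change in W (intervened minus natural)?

-108

The intervention breaks the incoming arrows to V: V := max(S, U) + 4 no longer applies, and V = -5.
S = -3*U + 3  [with U=0]  = 3
Q = -3*V + 1  [with V=-5]  = 16
P = -3*S + 2  [with S=3]  = -7
W = -3*Q + 3*P + 6  [with Q=16, P=-7]  = -63
Without intervention: S = -3*U + 3  [with U=0]  = 3; V = max(S, U) + 4  [with S=3, U=0]  = 7; Q = -3*V + 1  [with V=7]  = -20; P = -3*S + 2  [with S=3]  = -7; W = -3*Q + 3*P + 6  [with Q=-20, P=-7]  = 45.
Change = -63 − 45 = -108.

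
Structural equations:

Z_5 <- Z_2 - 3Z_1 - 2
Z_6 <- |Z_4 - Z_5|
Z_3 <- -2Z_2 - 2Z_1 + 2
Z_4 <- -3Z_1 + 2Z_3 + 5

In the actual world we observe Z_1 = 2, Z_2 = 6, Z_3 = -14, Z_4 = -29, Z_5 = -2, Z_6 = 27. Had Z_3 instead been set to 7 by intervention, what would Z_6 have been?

The intervention breaks the incoming arrows to Z_3: Z_3 <- -2Z_2 - 2Z_1 + 2 no longer applies, and Z_3 = 7.
Z_4 = -3Z_1 + 2Z_3 + 5  [with Z_1=2, Z_3=7]  = 13
Z_5 = Z_2 - 3Z_1 - 2  [with Z_2=6, Z_1=2]  = -2
Z_6 = |Z_4 - Z_5|  [with Z_4=13, Z_5=-2]  = 15

15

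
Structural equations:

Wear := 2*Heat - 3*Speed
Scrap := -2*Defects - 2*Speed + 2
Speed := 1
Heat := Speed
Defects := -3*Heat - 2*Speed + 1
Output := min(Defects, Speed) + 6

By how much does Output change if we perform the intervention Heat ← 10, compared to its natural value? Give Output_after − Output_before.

Under do(Heat=10), the mechanism Heat := Speed is discarded; Heat is fixed at 10.
Defects = -3*Heat - 2*Speed + 1  [with Heat=10, Speed=1]  = -31
Output = min(Defects, Speed) + 6  [with Defects=-31, Speed=1]  = -25
Without intervention: Heat = Speed  [with Speed=1]  = 1; Defects = -3*Heat - 2*Speed + 1  [with Heat=1, Speed=1]  = -4; Output = min(Defects, Speed) + 6  [with Defects=-4, Speed=1]  = 2.
Change = -25 − 2 = -27.

-27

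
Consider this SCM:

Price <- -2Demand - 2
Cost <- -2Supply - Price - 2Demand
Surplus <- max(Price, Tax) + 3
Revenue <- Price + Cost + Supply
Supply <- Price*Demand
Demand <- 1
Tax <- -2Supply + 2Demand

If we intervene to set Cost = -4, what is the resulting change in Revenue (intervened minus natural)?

Intervening sets Cost = -4 and removes its equation (Cost <- -2Supply - Price - 2Demand).
Price = -2Demand - 2  [with Demand=1]  = -4
Supply = Price*Demand  [with Price=-4, Demand=1]  = -4
Revenue = Price + Cost + Supply  [with Price=-4, Cost=-4, Supply=-4]  = -12
Without intervention: Price = -2Demand - 2  [with Demand=1]  = -4; Supply = Price*Demand  [with Price=-4, Demand=1]  = -4; Cost = -2Supply - Price - 2Demand  [with Supply=-4, Price=-4, Demand=1]  = 10; Revenue = Price + Cost + Supply  [with Price=-4, Cost=10, Supply=-4]  = 2.
Change = -12 − 2 = -14.

-14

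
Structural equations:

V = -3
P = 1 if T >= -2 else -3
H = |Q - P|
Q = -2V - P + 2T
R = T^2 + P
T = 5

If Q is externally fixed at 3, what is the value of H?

2

Intervening sets Q = 3 and removes its equation (Q = -2V - P + 2T).
P = 1 if T >= -2 else -3  [with T=5]  = 1
H = |Q - P|  [with Q=3, P=1]  = 2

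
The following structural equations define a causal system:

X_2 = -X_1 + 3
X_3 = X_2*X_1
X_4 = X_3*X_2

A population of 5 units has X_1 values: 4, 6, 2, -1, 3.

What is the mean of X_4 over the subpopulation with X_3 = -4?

-6

Conditioning on X_3=-4 selects the 2 unit(s) with X_1 ∈ {4, -1}. Their X_4 values: 4, -16. Mean = -6.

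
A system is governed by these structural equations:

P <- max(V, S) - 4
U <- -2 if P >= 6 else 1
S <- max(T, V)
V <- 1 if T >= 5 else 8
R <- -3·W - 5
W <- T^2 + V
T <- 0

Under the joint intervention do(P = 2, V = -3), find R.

4

The joint intervention fixes P = 2, V = -3, removing each variable's own equation.
W = T^2 + V  [with T=0, V=-3]  = -3
R = -3·W - 5  [with W=-3]  = 4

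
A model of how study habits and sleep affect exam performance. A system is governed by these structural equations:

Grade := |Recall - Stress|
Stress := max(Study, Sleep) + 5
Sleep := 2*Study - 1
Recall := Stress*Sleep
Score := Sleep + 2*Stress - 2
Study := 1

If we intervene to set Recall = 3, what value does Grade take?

The intervention breaks the incoming arrows to Recall: Recall := Stress*Sleep no longer applies, and Recall = 3.
Sleep = 2*Study - 1  [with Study=1]  = 1
Stress = max(Study, Sleep) + 5  [with Study=1, Sleep=1]  = 6
Grade = |Recall - Stress|  [with Recall=3, Stress=6]  = 3

3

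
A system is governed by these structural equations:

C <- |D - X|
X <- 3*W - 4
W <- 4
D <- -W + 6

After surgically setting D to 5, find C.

3

Under do(D=5), the mechanism D <- -W + 6 is discarded; D is fixed at 5.
X = 3*W - 4  [with W=4]  = 8
C = |D - X|  [with D=5, X=8]  = 3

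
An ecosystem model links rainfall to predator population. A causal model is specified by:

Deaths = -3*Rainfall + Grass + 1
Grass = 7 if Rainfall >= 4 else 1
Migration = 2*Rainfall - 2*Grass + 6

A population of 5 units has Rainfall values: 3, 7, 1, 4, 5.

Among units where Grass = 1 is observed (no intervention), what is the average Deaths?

Observing Grass=1 restricts to units where Grass's equation naturally yields 1: Rainfall ∈ {3, 1}. In that subpopulation Deaths = -7, -1, mean -4.

-4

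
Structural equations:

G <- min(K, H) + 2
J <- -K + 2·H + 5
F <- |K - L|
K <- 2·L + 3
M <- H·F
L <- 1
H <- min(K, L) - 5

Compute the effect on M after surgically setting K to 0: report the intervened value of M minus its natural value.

do(K=0) replaces the equation K <- 2·L + 3 with the constant K = 0.
H = min(K, L) - 5  [with K=0, L=1]  = -5
F = |K - L|  [with K=0, L=1]  = 1
M = H·F  [with H=-5, F=1]  = -5
Without intervention: K = 2·L + 3  [with L=1]  = 5; H = min(K, L) - 5  [with K=5, L=1]  = -4; F = |K - L|  [with K=5, L=1]  = 4; M = H·F  [with H=-4, F=4]  = -16.
Change = -5 − (-16) = 11.

11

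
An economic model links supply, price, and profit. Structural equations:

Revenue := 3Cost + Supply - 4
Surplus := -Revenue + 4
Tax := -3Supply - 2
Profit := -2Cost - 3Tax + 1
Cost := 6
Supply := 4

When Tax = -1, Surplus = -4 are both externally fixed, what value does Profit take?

Setting Tax = -1, Surplus = -4 by intervention discards those variables' equations.
Profit = -2Cost - 3Tax + 1  [with Cost=6, Tax=-1]  = -8

-8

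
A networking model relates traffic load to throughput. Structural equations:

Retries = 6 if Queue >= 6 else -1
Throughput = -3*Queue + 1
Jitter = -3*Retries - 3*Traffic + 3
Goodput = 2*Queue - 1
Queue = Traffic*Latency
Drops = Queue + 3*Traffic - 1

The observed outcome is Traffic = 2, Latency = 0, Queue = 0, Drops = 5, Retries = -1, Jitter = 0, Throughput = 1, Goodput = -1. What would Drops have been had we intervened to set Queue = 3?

The intervention breaks the incoming arrows to Queue: Queue = Traffic*Latency no longer applies, and Queue = 3.
Drops = Queue + 3*Traffic - 1  [with Queue=3, Traffic=2]  = 8

8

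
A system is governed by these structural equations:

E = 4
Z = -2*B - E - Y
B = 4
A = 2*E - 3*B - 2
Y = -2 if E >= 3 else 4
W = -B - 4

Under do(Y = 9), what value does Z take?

The intervention breaks the incoming arrows to Y: Y = -2 if E >= 3 else 4 no longer applies, and Y = 9.
Z = -2*B - E - Y  [with B=4, E=4, Y=9]  = -21

-21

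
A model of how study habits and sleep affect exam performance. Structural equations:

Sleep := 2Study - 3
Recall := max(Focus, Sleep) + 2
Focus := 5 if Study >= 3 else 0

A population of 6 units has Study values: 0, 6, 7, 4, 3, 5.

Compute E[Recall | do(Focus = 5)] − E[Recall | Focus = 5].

The intervention sets Focus=5 in all 6 units regardless of Study. Recomputing Recall per unit gives 7, 11, 13, 7, 7, 9; average 9.
Observing Focus=5 restricts to units where Focus's equation naturally yields 5: Study ∈ {6, 7, 4, 3, 5}. In that subpopulation Recall = 11, 13, 7, 7, 9, mean 9.4.
Difference = 9 − 9.4 = -0.4.

-0.4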